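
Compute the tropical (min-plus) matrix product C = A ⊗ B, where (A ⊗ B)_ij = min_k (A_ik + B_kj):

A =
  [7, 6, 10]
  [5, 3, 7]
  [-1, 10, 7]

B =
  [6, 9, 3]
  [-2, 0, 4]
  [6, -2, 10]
A ⊗ B =
  [4, 6, 10]
  [1, 3, 7]
  [5, 5, 2]

Apply the min-plus product entry-by-entry:
  C[0][0] = min over k of (A[0][0] + B[0][0] = 7 + 6 = 13, A[0][1] + B[1][0] = 6 + -2 = 4, A[0][2] + B[2][0] = 10 + 6 = 16) = 4 (attained at k = 1)
  C[0][1] = min over k of (A[0][0] + B[0][1] = 7 + 9 = 16, A[0][1] + B[1][1] = 6 + 0 = 6, A[0][2] + B[2][1] = 10 + -2 = 8) = 6 (attained at k = 1)
  C[0][2] = min over k of (A[0][0] + B[0][2] = 7 + 3 = 10, A[0][1] + B[1][2] = 6 + 4 = 10, A[0][2] + B[2][2] = 10 + 10 = 20) = 10 (attained at k = 0)
  C[1][0] = min over k of (A[1][0] + B[0][0] = 5 + 6 = 11, A[1][1] + B[1][0] = 3 + -2 = 1, A[1][2] + B[2][0] = 7 + 6 = 13) = 1 (attained at k = 1)
  C[1][1] = min over k of (A[1][0] + B[0][1] = 5 + 9 = 14, A[1][1] + B[1][1] = 3 + 0 = 3, A[1][2] + B[2][1] = 7 + -2 = 5) = 3 (attained at k = 1)
  C[1][2] = min over k of (A[1][0] + B[0][2] = 5 + 3 = 8, A[1][1] + B[1][2] = 3 + 4 = 7, A[1][2] + B[2][2] = 7 + 10 = 17) = 7 (attained at k = 1)
  C[2][0] = min over k of (A[2][0] + B[0][0] = -1 + 6 = 5, A[2][1] + B[1][0] = 10 + -2 = 8, A[2][2] + B[2][0] = 7 + 6 = 13) = 5 (attained at k = 0)
  C[2][1] = min over k of (A[2][0] + B[0][1] = -1 + 9 = 8, A[2][1] + B[1][1] = 10 + 0 = 10, A[2][2] + B[2][1] = 7 + -2 = 5) = 5 (attained at k = 2)
  C[2][2] = min over k of (A[2][0] + B[0][2] = -1 + 3 = 2, A[2][1] + B[1][2] = 10 + 4 = 14, A[2][2] + B[2][2] = 7 + 10 = 17) = 2 (attained at k = 0)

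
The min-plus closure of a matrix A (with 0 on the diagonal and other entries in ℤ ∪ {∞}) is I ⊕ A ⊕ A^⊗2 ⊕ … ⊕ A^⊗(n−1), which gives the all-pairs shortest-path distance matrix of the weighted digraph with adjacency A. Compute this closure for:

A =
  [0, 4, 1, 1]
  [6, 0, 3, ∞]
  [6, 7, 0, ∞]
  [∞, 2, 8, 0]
Closure =
  [0, 3, 1, 1]
  [6, 0, 3, 7]
  [6, 7, 0, 7]
  [8, 2, 5, 0]

This is the Floyd-Warshall all-pairs shortest-path computation. For each intermediate vertex k = 0, 1, …, 3, update dist[i][j] ← min(dist[i][j], dist[i][k] + dist[k][j]). The final matrix gives, for each (i, j), the minimum total weight of any directed path from i to j (possibly empty when i = j).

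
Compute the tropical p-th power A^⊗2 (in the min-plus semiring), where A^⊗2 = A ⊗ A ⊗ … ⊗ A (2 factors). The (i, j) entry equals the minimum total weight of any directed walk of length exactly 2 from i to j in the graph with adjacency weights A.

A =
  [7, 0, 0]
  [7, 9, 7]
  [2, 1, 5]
A^⊗2 =
  [2, 1, 5]
  [9, 7, 7]
  [7, 2, 2]

Each entry (A^⊗2)_ij equals the minimum over all length-2 walks i = v_0 → v_1 → … → v_2 = j of Σ_t A[v_t][v_{t+1}]. For example, for (i, j) = (0, 2) we minimise over 3 possible intermediate vertex sequences; the minimum is 5, attained along the walk 0 → 2 → 2.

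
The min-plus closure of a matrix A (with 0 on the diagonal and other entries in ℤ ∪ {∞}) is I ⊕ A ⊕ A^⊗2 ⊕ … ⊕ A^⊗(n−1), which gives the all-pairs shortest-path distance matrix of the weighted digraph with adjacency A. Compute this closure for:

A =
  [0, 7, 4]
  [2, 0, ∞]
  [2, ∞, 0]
Closure =
  [0, 7, 4]
  [2, 0, 6]
  [2, 9, 0]

This is the Floyd-Warshall all-pairs shortest-path computation. For each intermediate vertex k = 0, 1, …, 2, update dist[i][j] ← min(dist[i][j], dist[i][k] + dist[k][j]). The final matrix gives, for each (i, j), the minimum total weight of any directed path from i to j (possibly empty when i = j).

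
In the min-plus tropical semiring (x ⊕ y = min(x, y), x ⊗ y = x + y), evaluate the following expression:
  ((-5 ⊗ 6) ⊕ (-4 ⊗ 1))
((-5 ⊗ 6) ⊕ (-4 ⊗ 1)) = -3

Expand innermost to outermost. Recall ⊕ takes the minimum of its arguments and ⊗ takes their sum. Working out the expression ((-5 ⊗ 6) ⊕ (-4 ⊗ 1)) gives -3.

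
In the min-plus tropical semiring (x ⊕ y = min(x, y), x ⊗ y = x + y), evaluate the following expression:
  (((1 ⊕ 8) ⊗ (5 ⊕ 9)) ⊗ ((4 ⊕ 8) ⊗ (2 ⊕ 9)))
(((1 ⊕ 8) ⊗ (5 ⊕ 9)) ⊗ ((4 ⊕ 8) ⊗ (2 ⊕ 9))) = 12

Expand innermost to outermost. Recall ⊕ takes the minimum of its arguments and ⊗ takes their sum. Working out the expression (((1 ⊕ 8) ⊗ (5 ⊕ 9)) ⊗ ((4 ⊕ 8) ⊗ (2 ⊕ 9))) gives 12.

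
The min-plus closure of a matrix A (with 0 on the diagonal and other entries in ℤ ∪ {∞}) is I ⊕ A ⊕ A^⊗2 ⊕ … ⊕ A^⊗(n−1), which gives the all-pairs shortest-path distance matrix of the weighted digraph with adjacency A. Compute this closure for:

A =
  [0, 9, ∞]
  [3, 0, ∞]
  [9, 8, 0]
Closure =
  [0, 9, ∞]
  [3, 0, ∞]
  [9, 8, 0]

This is the Floyd-Warshall all-pairs shortest-path computation. For each intermediate vertex k = 0, 1, …, 2, update dist[i][j] ← min(dist[i][j], dist[i][k] + dist[k][j]). The final matrix gives, for each (i, j), the minimum total weight of any directed path from i to j (possibly empty when i = j).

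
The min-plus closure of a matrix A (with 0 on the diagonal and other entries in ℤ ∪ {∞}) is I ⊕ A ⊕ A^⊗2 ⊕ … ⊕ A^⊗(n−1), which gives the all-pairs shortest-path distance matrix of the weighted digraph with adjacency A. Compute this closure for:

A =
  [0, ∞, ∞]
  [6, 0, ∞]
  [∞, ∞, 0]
Closure =
  [0, ∞, ∞]
  [6, 0, ∞]
  [∞, ∞, 0]

This is the Floyd-Warshall all-pairs shortest-path computation. For each intermediate vertex k = 0, 1, …, 2, update dist[i][j] ← min(dist[i][j], dist[i][k] + dist[k][j]). The final matrix gives, for each (i, j), the minimum total weight of any directed path from i to j (possibly empty when i = j).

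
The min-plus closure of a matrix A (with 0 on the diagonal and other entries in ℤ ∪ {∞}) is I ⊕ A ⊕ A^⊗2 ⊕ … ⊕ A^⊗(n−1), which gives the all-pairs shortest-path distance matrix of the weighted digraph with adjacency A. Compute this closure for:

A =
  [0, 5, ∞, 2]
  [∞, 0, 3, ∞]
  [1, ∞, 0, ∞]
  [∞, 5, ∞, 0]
Closure =
  [0, 5, 8, 2]
  [4, 0, 3, 6]
  [1, 6, 0, 3]
  [9, 5, 8, 0]

This is the Floyd-Warshall all-pairs shortest-path computation. For each intermediate vertex k = 0, 1, …, 3, update dist[i][j] ← min(dist[i][j], dist[i][k] + dist[k][j]). The final matrix gives, for each (i, j), the minimum total weight of any directed path from i to j (possibly empty when i = j).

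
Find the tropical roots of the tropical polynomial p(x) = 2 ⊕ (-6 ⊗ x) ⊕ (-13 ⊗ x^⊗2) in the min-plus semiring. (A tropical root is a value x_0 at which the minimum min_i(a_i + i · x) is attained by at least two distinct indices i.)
Roots: {7, 8}

Each tropical root is a break point of the lower envelope of the lines y = a_i + i · x (there are 3 lines, with slopes 0, 1, ..., 2). Only the lines that attain the minimum somewhere contribute to roots; other lines are dominated. Here the surviving (envelope) indices are i = 2, i = 1, i = 0.
Intersections between consecutive envelope lines give the roots: for adjacent envelope indices i < j the intersection is x = (a_i − a_j) / (j − i). Reading off the sorted break points: {7, 8}.
Verification: at each break x_0, at least two indices attain the minimum of min_i(a_i + i · x_0).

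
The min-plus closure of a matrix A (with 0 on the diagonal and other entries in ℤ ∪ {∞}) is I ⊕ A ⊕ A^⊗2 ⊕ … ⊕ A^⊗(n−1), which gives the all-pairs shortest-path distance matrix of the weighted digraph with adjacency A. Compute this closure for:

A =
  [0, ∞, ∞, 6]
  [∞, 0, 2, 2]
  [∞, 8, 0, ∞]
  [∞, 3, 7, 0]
Closure =
  [0, 9, 11, 6]
  [∞, 0, 2, 2]
  [∞, 8, 0, 10]
  [∞, 3, 5, 0]

This is the Floyd-Warshall all-pairs shortest-path computation. For each intermediate vertex k = 0, 1, …, 3, update dist[i][j] ← min(dist[i][j], dist[i][k] + dist[k][j]). The final matrix gives, for each (i, j), the minimum total weight of any directed path from i to j (possibly empty when i = j).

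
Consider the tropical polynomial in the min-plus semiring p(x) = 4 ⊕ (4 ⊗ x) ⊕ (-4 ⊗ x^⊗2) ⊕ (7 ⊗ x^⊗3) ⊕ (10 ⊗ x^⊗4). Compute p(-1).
p(-1) = -6

A tropical monomial a ⊗ x^⊗i evaluates to a + i · x. Evaluating each term at x = -1:
  Term 0 contributes 4 + 0 · -1 = 4
  Term 1 contributes 4 + 1 · -1 = 3
  Term 2 contributes -4 + 2 · -1 = -6
  Term 3 contributes 7 + 3 · -1 = 4
  Term 4 contributes 10 + 4 · -1 = 6
p(-1) = ⊕ of these = min[4, 3, -6, 4, 6] = -6.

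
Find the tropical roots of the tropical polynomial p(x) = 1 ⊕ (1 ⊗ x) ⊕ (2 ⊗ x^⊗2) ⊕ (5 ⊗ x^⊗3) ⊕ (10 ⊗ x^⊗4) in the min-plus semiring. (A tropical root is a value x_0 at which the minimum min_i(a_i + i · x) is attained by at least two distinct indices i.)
Roots: {-5, -3, -1, 0}

Each tropical root is a break point of the lower envelope of the lines y = a_i + i · x (there are 5 lines, with slopes 0, 1, ..., 4). Only the lines that attain the minimum somewhere contribute to roots; other lines are dominated. Here the surviving (envelope) indices are i = 4, i = 3, i = 2, i = 1, i = 0.
Intersections between consecutive envelope lines give the roots: for adjacent envelope indices i < j the intersection is x = (a_i − a_j) / (j − i). Reading off the sorted break points: {-5, -3, -1, 0}.
Verification: at each break x_0, at least two indices attain the minimum of min_i(a_i + i · x_0).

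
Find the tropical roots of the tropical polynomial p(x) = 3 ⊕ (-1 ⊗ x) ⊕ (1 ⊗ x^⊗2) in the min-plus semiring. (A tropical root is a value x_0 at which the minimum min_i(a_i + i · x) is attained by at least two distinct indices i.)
Roots: {-2, 4}

Each tropical root is a break point of the lower envelope of the lines y = a_i + i · x (there are 3 lines, with slopes 0, 1, ..., 2). Only the lines that attain the minimum somewhere contribute to roots; other lines are dominated. Here the surviving (envelope) indices are i = 2, i = 1, i = 0.
Intersections between consecutive envelope lines give the roots: for adjacent envelope indices i < j the intersection is x = (a_i − a_j) / (j − i). Reading off the sorted break points: {-2, 4}.
Verification: at each break x_0, at least two indices attain the minimum of min_i(a_i + i · x_0).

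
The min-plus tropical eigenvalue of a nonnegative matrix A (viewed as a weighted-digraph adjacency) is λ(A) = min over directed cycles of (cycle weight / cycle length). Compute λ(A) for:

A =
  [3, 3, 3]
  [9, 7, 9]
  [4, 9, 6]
λ(A) = 3

Enumerate directed cycles and compute their means (weight / length). Sample:
  cycle 0 → 0: weight = 3, length = 1, mean = 3/1 ≈ 3.000
  cycle 1 → 1: weight = 7, length = 1, mean = 7/1 ≈ 7.000
  cycle 2 → 2: weight = 6, length = 1, mean = 6/1 ≈ 6.000
  cycle 0 → 1 → 0: weight = 12, length = 2, mean = 12/2 ≈ 6.000
  cycle 0 → 2 → 0: weight = 7, length = 2, mean = 7/2 ≈ 3.500
  cycle 1 → 0 → 1: weight = 12, length = 2, mean = 12/2 ≈ 6.000
Minimum mean = 3.000, attained e.g. along the cycle 0 → 0 with weight 3 and length 1. So λ(A) = 3/1 = 3.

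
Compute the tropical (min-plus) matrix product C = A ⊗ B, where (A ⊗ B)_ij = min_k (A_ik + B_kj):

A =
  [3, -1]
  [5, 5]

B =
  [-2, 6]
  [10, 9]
A ⊗ B =
  [1, 8]
  [3, 11]

Apply the min-plus product entry-by-entry:
  C[0][0] = min over k of (A[0][0] + B[0][0] = 3 + -2 = 1, A[0][1] + B[1][0] = -1 + 10 = 9) = 1 (attained at k = 0)
  C[0][1] = min over k of (A[0][0] + B[0][1] = 3 + 6 = 9, A[0][1] + B[1][1] = -1 + 9 = 8) = 8 (attained at k = 1)
  C[1][0] = min over k of (A[1][0] + B[0][0] = 5 + -2 = 3, A[1][1] + B[1][0] = 5 + 10 = 15) = 3 (attained at k = 0)
  C[1][1] = min over k of (A[1][0] + B[0][1] = 5 + 6 = 11, A[1][1] + B[1][1] = 5 + 9 = 14) = 11 (attained at k = 0)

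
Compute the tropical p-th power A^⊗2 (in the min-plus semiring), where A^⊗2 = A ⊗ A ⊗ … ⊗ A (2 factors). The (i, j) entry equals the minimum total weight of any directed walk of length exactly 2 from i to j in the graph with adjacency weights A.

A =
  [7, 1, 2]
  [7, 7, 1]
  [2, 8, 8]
A^⊗2 =
  [4, 8, 2]
  [3, 8, 8]
  [9, 3, 4]

Each entry (A^⊗2)_ij equals the minimum over all length-2 walks i = v_0 → v_1 → … → v_2 = j of Σ_t A[v_t][v_{t+1}]. For example, for (i, j) = (0, 2) we minimise over 3 possible intermediate vertex sequences; the minimum is 2, attained along the walk 0 → 1 → 2.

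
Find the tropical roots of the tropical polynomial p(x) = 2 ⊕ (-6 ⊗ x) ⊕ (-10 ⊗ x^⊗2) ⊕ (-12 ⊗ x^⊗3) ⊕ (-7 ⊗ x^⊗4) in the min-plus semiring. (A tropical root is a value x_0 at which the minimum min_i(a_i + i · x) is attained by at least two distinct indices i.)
Roots: {-5, 2, 4, 8}

Each tropical root is a break point of the lower envelope of the lines y = a_i + i · x (there are 5 lines, with slopes 0, 1, ..., 4). Only the lines that attain the minimum somewhere contribute to roots; other lines are dominated. Here the surviving (envelope) indices are i = 4, i = 3, i = 2, i = 1, i = 0.
Intersections between consecutive envelope lines give the roots: for adjacent envelope indices i < j the intersection is x = (a_i − a_j) / (j − i). Reading off the sorted break points: {-5, 2, 4, 8}.
Verification: at each break x_0, at least two indices attain the minimum of min_i(a_i + i · x_0).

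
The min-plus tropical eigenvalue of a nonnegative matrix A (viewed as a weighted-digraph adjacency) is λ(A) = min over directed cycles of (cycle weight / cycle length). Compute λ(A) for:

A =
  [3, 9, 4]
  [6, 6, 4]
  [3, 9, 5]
λ(A) = 3

Enumerate directed cycles and compute their means (weight / length). Sample:
  cycle 0 → 0: weight = 3, length = 1, mean = 3/1 ≈ 3.000
  cycle 1 → 1: weight = 6, length = 1, mean = 6/1 ≈ 6.000
  cycle 2 → 2: weight = 5, length = 1, mean = 5/1 ≈ 5.000
  cycle 0 → 1 → 0: weight = 15, length = 2, mean = 15/2 ≈ 7.500
  cycle 0 → 2 → 0: weight = 7, length = 2, mean = 7/2 ≈ 3.500
  cycle 1 → 0 → 1: weight = 15, length = 2, mean = 15/2 ≈ 7.500
Minimum mean = 3.000, attained e.g. along the cycle 0 → 0 with weight 3 and length 1. So λ(A) = 3/1 = 3.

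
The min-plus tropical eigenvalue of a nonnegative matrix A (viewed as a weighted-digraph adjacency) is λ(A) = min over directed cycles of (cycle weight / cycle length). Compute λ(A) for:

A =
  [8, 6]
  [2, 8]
λ(A) = 4

Enumerate directed cycles and compute their means (weight / length). Sample:
  cycle 0 → 0: weight = 8, length = 1, mean = 8/1 ≈ 8.000
  cycle 1 → 1: weight = 8, length = 1, mean = 8/1 ≈ 8.000
  cycle 0 → 1 → 0: weight = 8, length = 2, mean = 8/2 ≈ 4.000
  cycle 1 → 0 → 1: weight = 8, length = 2, mean = 8/2 ≈ 4.000
Minimum mean = 4.000, attained e.g. along the cycle 0 → 1 → 0 with weight 8 and length 2. So λ(A) = 8/2 = 4.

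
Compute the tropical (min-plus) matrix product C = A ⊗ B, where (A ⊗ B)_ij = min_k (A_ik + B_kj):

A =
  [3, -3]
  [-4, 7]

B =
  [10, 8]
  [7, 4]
A ⊗ B =
  [4, 1]
  [6, 4]

Apply the min-plus product entry-by-entry:
  C[0][0] = min over k of (A[0][0] + B[0][0] = 3 + 10 = 13, A[0][1] + B[1][0] = -3 + 7 = 4) = 4 (attained at k = 1)
  C[0][1] = min over k of (A[0][0] + B[0][1] = 3 + 8 = 11, A[0][1] + B[1][1] = -3 + 4 = 1) = 1 (attained at k = 1)
  C[1][0] = min over k of (A[1][0] + B[0][0] = -4 + 10 = 6, A[1][1] + B[1][0] = 7 + 7 = 14) = 6 (attained at k = 0)
  C[1][1] = min over k of (A[1][0] + B[0][1] = -4 + 8 = 4, A[1][1] + B[1][1] = 7 + 4 = 11) = 4 (attained at k = 0)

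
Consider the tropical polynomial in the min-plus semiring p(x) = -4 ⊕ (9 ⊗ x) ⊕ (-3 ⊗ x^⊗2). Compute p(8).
p(8) = -4

A tropical monomial a ⊗ x^⊗i evaluates to a + i · x. Evaluating each term at x = 8:
  Term 0 contributes -4 + 0 · 8 = -4
  Term 1 contributes 9 + 1 · 8 = 17
  Term 2 contributes -3 + 2 · 8 = 13
p(8) = ⊕ of these = min[-4, 17, 13] = -4.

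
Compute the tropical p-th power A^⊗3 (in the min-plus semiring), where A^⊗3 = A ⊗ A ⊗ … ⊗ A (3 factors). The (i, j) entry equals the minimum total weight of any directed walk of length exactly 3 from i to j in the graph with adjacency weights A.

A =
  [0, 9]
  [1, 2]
A^⊗3 =
  [0, 9]
  [1, 6]

Each entry (A^⊗3)_ij equals the minimum over all length-3 walks i = v_0 → v_1 → … → v_3 = j of Σ_t A[v_t][v_{t+1}]. For example, for (i, j) = (0, 1) we minimise over 4 possible intermediate vertex sequences; the minimum is 9, attained along the walk 0 → 0 → 0 → 1.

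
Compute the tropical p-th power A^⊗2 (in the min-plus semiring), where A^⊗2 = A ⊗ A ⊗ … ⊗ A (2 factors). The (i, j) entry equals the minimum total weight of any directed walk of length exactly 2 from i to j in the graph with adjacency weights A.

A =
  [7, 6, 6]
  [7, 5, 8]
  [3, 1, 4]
A^⊗2 =
  [9, 7, 10]
  [11, 9, 12]
  [7, 5, 8]

Each entry (A^⊗2)_ij equals the minimum over all length-2 walks i = v_0 → v_1 → … → v_2 = j of Σ_t A[v_t][v_{t+1}]. For example, for (i, j) = (0, 2) we minimise over 3 possible intermediate vertex sequences; the minimum is 10, attained along the walk 0 → 2 → 2.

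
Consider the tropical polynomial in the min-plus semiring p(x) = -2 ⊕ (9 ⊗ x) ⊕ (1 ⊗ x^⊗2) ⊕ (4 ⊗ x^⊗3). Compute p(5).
p(5) = -2

A tropical monomial a ⊗ x^⊗i evaluates to a + i · x. Evaluating each term at x = 5:
  Term 0 contributes -2 + 0 · 5 = -2
  Term 1 contributes 9 + 1 · 5 = 14
  Term 2 contributes 1 + 2 · 5 = 11
  Term 3 contributes 4 + 3 · 5 = 19
p(5) = ⊕ of these = min[-2, 14, 11, 19] = -2.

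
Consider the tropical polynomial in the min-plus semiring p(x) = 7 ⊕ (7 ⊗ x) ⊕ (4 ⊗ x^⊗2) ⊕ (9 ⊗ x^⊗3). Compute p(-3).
p(-3) = -2

A tropical monomial a ⊗ x^⊗i evaluates to a + i · x. Evaluating each term at x = -3:
  Term 0 contributes 7 + 0 · -3 = 7
  Term 1 contributes 7 + 1 · -3 = 4
  Term 2 contributes 4 + 2 · -3 = -2
  Term 3 contributes 9 + 3 · -3 = 0
p(-3) = ⊕ of these = min[7, 4, -2, 0] = -2.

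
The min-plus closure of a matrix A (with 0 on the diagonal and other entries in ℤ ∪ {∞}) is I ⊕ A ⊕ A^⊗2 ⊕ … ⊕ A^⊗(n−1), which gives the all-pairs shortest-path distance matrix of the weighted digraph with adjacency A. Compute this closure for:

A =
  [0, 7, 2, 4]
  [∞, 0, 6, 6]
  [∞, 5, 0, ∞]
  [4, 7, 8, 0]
Closure =
  [0, 7, 2, 4]
  [10, 0, 6, 6]
  [15, 5, 0, 11]
  [4, 7, 6, 0]

This is the Floyd-Warshall all-pairs shortest-path computation. For each intermediate vertex k = 0, 1, …, 3, update dist[i][j] ← min(dist[i][j], dist[i][k] + dist[k][j]). The final matrix gives, for each (i, j), the minimum total weight of any directed path from i to j (possibly empty when i = j).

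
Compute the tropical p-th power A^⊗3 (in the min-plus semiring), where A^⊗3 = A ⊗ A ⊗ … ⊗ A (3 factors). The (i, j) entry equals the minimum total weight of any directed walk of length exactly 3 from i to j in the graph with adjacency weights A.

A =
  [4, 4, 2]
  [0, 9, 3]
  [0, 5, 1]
A^⊗3 =
  [3, 6, 4]
  [2, 7, 3]
  [2, 5, 3]

Each entry (A^⊗3)_ij equals the minimum over all length-3 walks i = v_0 → v_1 → … → v_3 = j of Σ_t A[v_t][v_{t+1}]. For example, for (i, j) = (0, 2) we minimise over 9 possible intermediate vertex sequences; the minimum is 4, attained along the walk 0 → 2 → 0 → 2.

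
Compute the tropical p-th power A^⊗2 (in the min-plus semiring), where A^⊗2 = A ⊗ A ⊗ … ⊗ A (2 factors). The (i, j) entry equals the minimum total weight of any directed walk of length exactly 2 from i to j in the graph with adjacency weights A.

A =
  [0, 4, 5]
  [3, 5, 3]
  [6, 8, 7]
A^⊗2 =
  [0, 4, 5]
  [3, 7, 8]
  [6, 10, 11]

Each entry (A^⊗2)_ij equals the minimum over all length-2 walks i = v_0 → v_1 → … → v_2 = j of Σ_t A[v_t][v_{t+1}]. For example, for (i, j) = (0, 2) we minimise over 3 possible intermediate vertex sequences; the minimum is 5, attained along the walk 0 → 0 → 2.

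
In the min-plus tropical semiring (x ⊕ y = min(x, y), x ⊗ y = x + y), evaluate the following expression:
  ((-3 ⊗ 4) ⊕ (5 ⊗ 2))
((-3 ⊗ 4) ⊕ (5 ⊗ 2)) = 1

Expand innermost to outermost. Recall ⊕ takes the minimum of its arguments and ⊗ takes their sum. Working out the expression ((-3 ⊗ 4) ⊕ (5 ⊗ 2)) gives 1.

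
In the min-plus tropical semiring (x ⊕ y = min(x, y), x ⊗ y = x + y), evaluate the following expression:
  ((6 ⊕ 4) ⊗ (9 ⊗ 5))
((6 ⊕ 4) ⊗ (9 ⊗ 5)) = 18

Expand innermost to outermost. Recall ⊕ takes the minimum of its arguments and ⊗ takes their sum. Working out the expression ((6 ⊕ 4) ⊗ (9 ⊗ 5)) gives 18.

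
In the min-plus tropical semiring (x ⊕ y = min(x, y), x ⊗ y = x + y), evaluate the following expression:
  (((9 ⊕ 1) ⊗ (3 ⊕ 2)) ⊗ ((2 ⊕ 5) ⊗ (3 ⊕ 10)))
(((9 ⊕ 1) ⊗ (3 ⊕ 2)) ⊗ ((2 ⊕ 5) ⊗ (3 ⊕ 10))) = 8

Expand innermost to outermost. Recall ⊕ takes the minimum of its arguments and ⊗ takes their sum. Working out the expression (((9 ⊕ 1) ⊗ (3 ⊕ 2)) ⊗ ((2 ⊕ 5) ⊗ (3 ⊕ 10))) gives 8.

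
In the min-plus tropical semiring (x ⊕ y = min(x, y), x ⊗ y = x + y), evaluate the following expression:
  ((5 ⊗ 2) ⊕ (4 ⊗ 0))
((5 ⊗ 2) ⊕ (4 ⊗ 0)) = 4

Expand innermost to outermost. Recall ⊕ takes the minimum of its arguments and ⊗ takes their sum. Working out the expression ((5 ⊗ 2) ⊕ (4 ⊗ 0)) gives 4.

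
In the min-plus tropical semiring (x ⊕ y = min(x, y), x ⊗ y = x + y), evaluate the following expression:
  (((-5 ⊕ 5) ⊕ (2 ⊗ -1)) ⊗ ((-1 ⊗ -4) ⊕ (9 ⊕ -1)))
(((-5 ⊕ 5) ⊕ (2 ⊗ -1)) ⊗ ((-1 ⊗ -4) ⊕ (9 ⊕ -1))) = -10

Expand innermost to outermost. Recall ⊕ takes the minimum of its arguments and ⊗ takes their sum. Working out the expression (((-5 ⊕ 5) ⊕ (2 ⊗ -1)) ⊗ ((-1 ⊗ -4) ⊕ (9 ⊕ -1))) gives -10.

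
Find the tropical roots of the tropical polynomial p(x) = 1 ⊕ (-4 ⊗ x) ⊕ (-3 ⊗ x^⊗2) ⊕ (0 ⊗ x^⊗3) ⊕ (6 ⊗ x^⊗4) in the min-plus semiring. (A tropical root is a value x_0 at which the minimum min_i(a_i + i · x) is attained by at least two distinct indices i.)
Roots: {-6, -3, -1, 5}

Each tropical root is a break point of the lower envelope of the lines y = a_i + i · x (there are 5 lines, with slopes 0, 1, ..., 4). Only the lines that attain the minimum somewhere contribute to roots; other lines are dominated. Here the surviving (envelope) indices are i = 4, i = 3, i = 2, i = 1, i = 0.
Intersections between consecutive envelope lines give the roots: for adjacent envelope indices i < j the intersection is x = (a_i − a_j) / (j − i). Reading off the sorted break points: {-6, -3, -1, 5}.
Verification: at each break x_0, at least two indices attain the minimum of min_i(a_i + i · x_0).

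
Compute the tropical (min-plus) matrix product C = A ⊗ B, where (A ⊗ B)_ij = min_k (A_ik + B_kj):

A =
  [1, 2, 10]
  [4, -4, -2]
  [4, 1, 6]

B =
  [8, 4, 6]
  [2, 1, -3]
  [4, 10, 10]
A ⊗ B =
  [4, 3, -1]
  [-2, -3, -7]
  [3, 2, -2]

Apply the min-plus product entry-by-entry:
  C[0][0] = min over k of (A[0][0] + B[0][0] = 1 + 8 = 9, A[0][1] + B[1][0] = 2 + 2 = 4, A[0][2] + B[2][0] = 10 + 4 = 14) = 4 (attained at k = 1)
  C[0][1] = min over k of (A[0][0] + B[0][1] = 1 + 4 = 5, A[0][1] + B[1][1] = 2 + 1 = 3, A[0][2] + B[2][1] = 10 + 10 = 20) = 3 (attained at k = 1)
  C[0][2] = min over k of (A[0][0] + B[0][2] = 1 + 6 = 7, A[0][1] + B[1][2] = 2 + -3 = -1, A[0][2] + B[2][2] = 10 + 10 = 20) = -1 (attained at k = 1)
  C[1][0] = min over k of (A[1][0] + B[0][0] = 4 + 8 = 12, A[1][1] + B[1][0] = -4 + 2 = -2, A[1][2] + B[2][0] = -2 + 4 = 2) = -2 (attained at k = 1)
  C[1][1] = min over k of (A[1][0] + B[0][1] = 4 + 4 = 8, A[1][1] + B[1][1] = -4 + 1 = -3, A[1][2] + B[2][1] = -2 + 10 = 8) = -3 (attained at k = 1)
  C[1][2] = min over k of (A[1][0] + B[0][2] = 4 + 6 = 10, A[1][1] + B[1][2] = -4 + -3 = -7, A[1][2] + B[2][2] = -2 + 10 = 8) = -7 (attained at k = 1)
  C[2][0] = min over k of (A[2][0] + B[0][0] = 4 + 8 = 12, A[2][1] + B[1][0] = 1 + 2 = 3, A[2][2] + B[2][0] = 6 + 4 = 10) = 3 (attained at k = 1)
  C[2][1] = min over k of (A[2][0] + B[0][1] = 4 + 4 = 8, A[2][1] + B[1][1] = 1 + 1 = 2, A[2][2] + B[2][1] = 6 + 10 = 16) = 2 (attained at k = 1)
  C[2][2] = min over k of (A[2][0] + B[0][2] = 4 + 6 = 10, A[2][1] + B[1][2] = 1 + -3 = -2, A[2][2] + B[2][2] = 6 + 10 = 16) = -2 (attained at k = 1)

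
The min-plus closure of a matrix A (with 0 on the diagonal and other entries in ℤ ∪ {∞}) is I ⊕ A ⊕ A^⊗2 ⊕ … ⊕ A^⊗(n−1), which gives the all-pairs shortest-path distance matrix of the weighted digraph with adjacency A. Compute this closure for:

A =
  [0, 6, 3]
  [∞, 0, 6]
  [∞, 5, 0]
Closure =
  [0, 6, 3]
  [∞, 0, 6]
  [∞, 5, 0]

This is the Floyd-Warshall all-pairs shortest-path computation. For each intermediate vertex k = 0, 1, …, 2, update dist[i][j] ← min(dist[i][j], dist[i][k] + dist[k][j]). The final matrix gives, for each (i, j), the minimum total weight of any directed path from i to j (possibly empty when i = j).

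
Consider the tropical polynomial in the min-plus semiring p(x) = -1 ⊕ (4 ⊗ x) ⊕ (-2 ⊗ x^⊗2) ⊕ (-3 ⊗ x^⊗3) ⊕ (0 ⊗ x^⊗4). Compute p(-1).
p(-1) = -6

A tropical monomial a ⊗ x^⊗i evaluates to a + i · x. Evaluating each term at x = -1:
  Term 0 contributes -1 + 0 · -1 = -1
  Term 1 contributes 4 + 1 · -1 = 3
  Term 2 contributes -2 + 2 · -1 = -4
  Term 3 contributes -3 + 3 · -1 = -6
  Term 4 contributes 0 + 4 · -1 = -4
p(-1) = ⊕ of these = min[-1, 3, -4, -6, -4] = -6.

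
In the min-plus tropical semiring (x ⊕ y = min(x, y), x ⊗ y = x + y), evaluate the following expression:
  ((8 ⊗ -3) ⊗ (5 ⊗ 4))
((8 ⊗ -3) ⊗ (5 ⊗ 4)) = 14

Expand innermost to outermost. Recall ⊕ takes the minimum of its arguments and ⊗ takes their sum. Working out the expression ((8 ⊗ -3) ⊗ (5 ⊗ 4)) gives 14.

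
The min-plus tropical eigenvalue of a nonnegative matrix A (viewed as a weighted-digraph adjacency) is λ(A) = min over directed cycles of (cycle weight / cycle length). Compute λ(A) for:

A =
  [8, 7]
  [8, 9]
λ(A) = 15/2

Enumerate directed cycles and compute their means (weight / length). Sample:
  cycle 0 → 0: weight = 8, length = 1, mean = 8/1 ≈ 8.000
  cycle 1 → 1: weight = 9, length = 1, mean = 9/1 ≈ 9.000
  cycle 0 → 1 → 0: weight = 15, length = 2, mean = 15/2 ≈ 7.500
  cycle 1 → 0 → 1: weight = 15, length = 2, mean = 15/2 ≈ 7.500
Minimum mean = 7.500, attained e.g. along the cycle 0 → 1 → 0 with weight 15 and length 2. So λ(A) = 15/2 = 15/2.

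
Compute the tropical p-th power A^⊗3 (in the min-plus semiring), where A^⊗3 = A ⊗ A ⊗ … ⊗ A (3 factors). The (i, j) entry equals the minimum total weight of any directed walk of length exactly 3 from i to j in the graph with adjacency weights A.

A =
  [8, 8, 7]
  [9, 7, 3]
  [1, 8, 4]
A^⊗3 =
  [12, 16, 15]
  [8, 12, 11]
  [9, 13, 12]

Each entry (A^⊗3)_ij equals the minimum over all length-3 walks i = v_0 → v_1 → … → v_3 = j of Σ_t A[v_t][v_{t+1}]. For example, for (i, j) = (0, 2) we minimise over 9 possible intermediate vertex sequences; the minimum is 15, attained along the walk 0 → 1 → 2 → 2.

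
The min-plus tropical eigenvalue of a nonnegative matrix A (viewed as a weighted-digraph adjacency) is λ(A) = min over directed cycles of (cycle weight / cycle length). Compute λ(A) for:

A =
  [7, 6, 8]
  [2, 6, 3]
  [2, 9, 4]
λ(A) = 11/3

Enumerate directed cycles and compute their means (weight / length). Sample:
  cycle 0 → 0: weight = 7, length = 1, mean = 7/1 ≈ 7.000
  cycle 1 → 1: weight = 6, length = 1, mean = 6/1 ≈ 6.000
  cycle 2 → 2: weight = 4, length = 1, mean = 4/1 ≈ 4.000
  cycle 0 → 1 → 0: weight = 8, length = 2, mean = 8/2 ≈ 4.000
  cycle 0 → 2 → 0: weight = 10, length = 2, mean = 10/2 ≈ 5.000
  cycle 1 → 0 → 1: weight = 8, length = 2, mean = 8/2 ≈ 4.000
Minimum mean = 3.667, attained e.g. along the cycle 0 → 1 → 2 → 0 with weight 11 and length 3. So λ(A) = 11/3 = 11/3.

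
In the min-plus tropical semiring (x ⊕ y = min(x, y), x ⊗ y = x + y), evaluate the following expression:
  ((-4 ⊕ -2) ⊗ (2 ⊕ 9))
((-4 ⊕ -2) ⊗ (2 ⊕ 9)) = -2

Expand innermost to outermost. Recall ⊕ takes the minimum of its arguments and ⊗ takes their sum. Working out the expression ((-4 ⊕ -2) ⊗ (2 ⊕ 9)) gives -2.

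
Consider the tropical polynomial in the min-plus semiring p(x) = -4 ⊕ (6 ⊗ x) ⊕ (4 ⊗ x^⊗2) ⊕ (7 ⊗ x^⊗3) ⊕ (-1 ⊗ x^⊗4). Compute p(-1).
p(-1) = -5

A tropical monomial a ⊗ x^⊗i evaluates to a + i · x. Evaluating each term at x = -1:
  Term 0 contributes -4 + 0 · -1 = -4
  Term 1 contributes 6 + 1 · -1 = 5
  Term 2 contributes 4 + 2 · -1 = 2
  Term 3 contributes 7 + 3 · -1 = 4
  Term 4 contributes -1 + 4 · -1 = -5
p(-1) = ⊕ of these = min[-4, 5, 2, 4, -5] = -5.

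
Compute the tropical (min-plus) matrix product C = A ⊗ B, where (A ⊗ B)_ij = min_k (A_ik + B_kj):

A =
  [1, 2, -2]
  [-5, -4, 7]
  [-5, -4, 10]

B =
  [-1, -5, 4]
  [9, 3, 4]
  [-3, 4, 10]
A ⊗ B =
  [-5, -4, 5]
  [-6, -10, -1]
  [-6, -10, -1]

Apply the min-plus product entry-by-entry:
  C[0][0] = min over k of (A[0][0] + B[0][0] = 1 + -1 = 0, A[0][1] + B[1][0] = 2 + 9 = 11, A[0][2] + B[2][0] = -2 + -3 = -5) = -5 (attained at k = 2)
  C[0][1] = min over k of (A[0][0] + B[0][1] = 1 + -5 = -4, A[0][1] + B[1][1] = 2 + 3 = 5, A[0][2] + B[2][1] = -2 + 4 = 2) = -4 (attained at k = 0)
  C[0][2] = min over k of (A[0][0] + B[0][2] = 1 + 4 = 5, A[0][1] + B[1][2] = 2 + 4 = 6, A[0][2] + B[2][2] = -2 + 10 = 8) = 5 (attained at k = 0)
  C[1][0] = min over k of (A[1][0] + B[0][0] = -5 + -1 = -6, A[1][1] + B[1][0] = -4 + 9 = 5, A[1][2] + B[2][0] = 7 + -3 = 4) = -6 (attained at k = 0)
  C[1][1] = min over k of (A[1][0] + B[0][1] = -5 + -5 = -10, A[1][1] + B[1][1] = -4 + 3 = -1, A[1][2] + B[2][1] = 7 + 4 = 11) = -10 (attained at k = 0)
  C[1][2] = min over k of (A[1][0] + B[0][2] = -5 + 4 = -1, A[1][1] + B[1][2] = -4 + 4 = 0, A[1][2] + B[2][2] = 7 + 10 = 17) = -1 (attained at k = 0)
  C[2][0] = min over k of (A[2][0] + B[0][0] = -5 + -1 = -6, A[2][1] + B[1][0] = -4 + 9 = 5, A[2][2] + B[2][0] = 10 + -3 = 7) = -6 (attained at k = 0)
  C[2][1] = min over k of (A[2][0] + B[0][1] = -5 + -5 = -10, A[2][1] + B[1][1] = -4 + 3 = -1, A[2][2] + B[2][1] = 10 + 4 = 14) = -10 (attained at k = 0)
  C[2][2] = min over k of (A[2][0] + B[0][2] = -5 + 4 = -1, A[2][1] + B[1][2] = -4 + 4 = 0, A[2][2] + B[2][2] = 10 + 10 = 20) = -1 (attained at k = 0)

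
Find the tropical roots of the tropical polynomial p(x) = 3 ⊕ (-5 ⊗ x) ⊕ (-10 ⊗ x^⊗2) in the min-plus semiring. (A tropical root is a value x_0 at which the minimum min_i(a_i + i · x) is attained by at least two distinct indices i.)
Roots: {5, 8}

Each tropical root is a break point of the lower envelope of the lines y = a_i + i · x (there are 3 lines, with slopes 0, 1, ..., 2). Only the lines that attain the minimum somewhere contribute to roots; other lines are dominated. Here the surviving (envelope) indices are i = 2, i = 1, i = 0.
Intersections between consecutive envelope lines give the roots: for adjacent envelope indices i < j the intersection is x = (a_i − a_j) / (j − i). Reading off the sorted break points: {5, 8}.
Verification: at each break x_0, at least two indices attain the minimum of min_i(a_i + i · x_0).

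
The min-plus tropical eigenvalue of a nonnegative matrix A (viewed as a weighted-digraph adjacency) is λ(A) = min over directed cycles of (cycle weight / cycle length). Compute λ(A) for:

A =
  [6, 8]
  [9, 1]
λ(A) = 1

Enumerate directed cycles and compute their means (weight / length). Sample:
  cycle 0 → 0: weight = 6, length = 1, mean = 6/1 ≈ 6.000
  cycle 1 → 1: weight = 1, length = 1, mean = 1/1 ≈ 1.000
  cycle 0 → 1 → 0: weight = 17, length = 2, mean = 17/2 ≈ 8.500
  cycle 1 → 0 → 1: weight = 17, length = 2, mean = 17/2 ≈ 8.500
Minimum mean = 1.000, attained e.g. along the cycle 1 → 1 with weight 1 and length 1. So λ(A) = 1/1 = 1.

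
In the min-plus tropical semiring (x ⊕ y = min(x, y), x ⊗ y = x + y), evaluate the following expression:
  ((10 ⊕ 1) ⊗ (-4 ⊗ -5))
((10 ⊕ 1) ⊗ (-4 ⊗ -5)) = -8

Expand innermost to outermost. Recall ⊕ takes the minimum of its arguments and ⊗ takes their sum. Working out the expression ((10 ⊕ 1) ⊗ (-4 ⊗ -5)) gives -8.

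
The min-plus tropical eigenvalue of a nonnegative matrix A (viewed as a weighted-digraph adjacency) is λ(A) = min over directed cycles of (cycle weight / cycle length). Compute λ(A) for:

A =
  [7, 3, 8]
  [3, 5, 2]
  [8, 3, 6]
λ(A) = 5/2

Enumerate directed cycles and compute their means (weight / length). Sample:
  cycle 0 → 0: weight = 7, length = 1, mean = 7/1 ≈ 7.000
  cycle 1 → 1: weight = 5, length = 1, mean = 5/1 ≈ 5.000
  cycle 2 → 2: weight = 6, length = 1, mean = 6/1 ≈ 6.000
  cycle 0 → 1 → 0: weight = 6, length = 2, mean = 6/2 ≈ 3.000
  cycle 0 → 2 → 0: weight = 16, length = 2, mean = 16/2 ≈ 8.000
  cycle 1 → 0 → 1: weight = 6, length = 2, mean = 6/2 ≈ 3.000
Minimum mean = 2.500, attained e.g. along the cycle 1 → 2 → 1 with weight 5 and length 2. So λ(A) = 5/2 = 5/2.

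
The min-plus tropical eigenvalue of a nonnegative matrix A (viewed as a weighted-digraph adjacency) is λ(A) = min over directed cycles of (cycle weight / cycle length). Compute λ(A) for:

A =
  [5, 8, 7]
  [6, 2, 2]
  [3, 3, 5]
λ(A) = 2

Enumerate directed cycles and compute their means (weight / length). Sample:
  cycle 0 → 0: weight = 5, length = 1, mean = 5/1 ≈ 5.000
  cycle 1 → 1: weight = 2, length = 1, mean = 2/1 ≈ 2.000
  cycle 2 → 2: weight = 5, length = 1, mean = 5/1 ≈ 5.000
  cycle 0 → 1 → 0: weight = 14, length = 2, mean = 14/2 ≈ 7.000
  cycle 0 → 2 → 0: weight = 10, length = 2, mean = 10/2 ≈ 5.000
  cycle 1 → 0 → 1: weight = 14, length = 2, mean = 14/2 ≈ 7.000
Minimum mean = 2.000, attained e.g. along the cycle 1 → 1 with weight 2 and length 1. So λ(A) = 2/1 = 2.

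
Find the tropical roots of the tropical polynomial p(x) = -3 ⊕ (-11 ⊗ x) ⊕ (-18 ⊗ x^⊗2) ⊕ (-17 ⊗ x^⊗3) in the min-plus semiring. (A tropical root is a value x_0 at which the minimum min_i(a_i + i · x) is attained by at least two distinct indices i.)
Roots: {-1, 7, 8}

Each tropical root is a break point of the lower envelope of the lines y = a_i + i · x (there are 4 lines, with slopes 0, 1, ..., 3). Only the lines that attain the minimum somewhere contribute to roots; other lines are dominated. Here the surviving (envelope) indices are i = 3, i = 2, i = 1, i = 0.
Intersections between consecutive envelope lines give the roots: for adjacent envelope indices i < j the intersection is x = (a_i − a_j) / (j − i). Reading off the sorted break points: {-1, 7, 8}.
Verification: at each break x_0, at least two indices attain the minimum of min_i(a_i + i · x_0).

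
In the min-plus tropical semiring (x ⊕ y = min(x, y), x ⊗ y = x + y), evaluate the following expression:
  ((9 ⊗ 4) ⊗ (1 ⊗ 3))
((9 ⊗ 4) ⊗ (1 ⊗ 3)) = 17

Expand innermost to outermost. Recall ⊕ takes the minimum of its arguments and ⊗ takes their sum. Working out the expression ((9 ⊗ 4) ⊗ (1 ⊗ 3)) gives 17.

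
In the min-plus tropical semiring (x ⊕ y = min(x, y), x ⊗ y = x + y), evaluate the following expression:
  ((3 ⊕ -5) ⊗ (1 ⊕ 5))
((3 ⊕ -5) ⊗ (1 ⊕ 5)) = -4

Expand innermost to outermost. Recall ⊕ takes the minimum of its arguments and ⊗ takes their sum. Working out the expression ((3 ⊕ -5) ⊗ (1 ⊕ 5)) gives -4.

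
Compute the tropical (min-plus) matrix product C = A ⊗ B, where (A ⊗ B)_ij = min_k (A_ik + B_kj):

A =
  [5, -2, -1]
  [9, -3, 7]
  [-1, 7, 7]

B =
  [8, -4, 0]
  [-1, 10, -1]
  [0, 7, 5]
A ⊗ B =
  [-3, 1, -3]
  [-4, 5, -4]
  [6, -5, -1]

Apply the min-plus product entry-by-entry:
  C[0][0] = min over k of (A[0][0] + B[0][0] = 5 + 8 = 13, A[0][1] + B[1][0] = -2 + -1 = -3, A[0][2] + B[2][0] = -1 + 0 = -1) = -3 (attained at k = 1)
  C[0][1] = min over k of (A[0][0] + B[0][1] = 5 + -4 = 1, A[0][1] + B[1][1] = -2 + 10 = 8, A[0][2] + B[2][1] = -1 + 7 = 6) = 1 (attained at k = 0)
  C[0][2] = min over k of (A[0][0] + B[0][2] = 5 + 0 = 5, A[0][1] + B[1][2] = -2 + -1 = -3, A[0][2] + B[2][2] = -1 + 5 = 4) = -3 (attained at k = 1)
  C[1][0] = min over k of (A[1][0] + B[0][0] = 9 + 8 = 17, A[1][1] + B[1][0] = -3 + -1 = -4, A[1][2] + B[2][0] = 7 + 0 = 7) = -4 (attained at k = 1)
  C[1][1] = min over k of (A[1][0] + B[0][1] = 9 + -4 = 5, A[1][1] + B[1][1] = -3 + 10 = 7, A[1][2] + B[2][1] = 7 + 7 = 14) = 5 (attained at k = 0)
  C[1][2] = min over k of (A[1][0] + B[0][2] = 9 + 0 = 9, A[1][1] + B[1][2] = -3 + -1 = -4, A[1][2] + B[2][2] = 7 + 5 = 12) = -4 (attained at k = 1)
  C[2][0] = min over k of (A[2][0] + B[0][0] = -1 + 8 = 7, A[2][1] + B[1][0] = 7 + -1 = 6, A[2][2] + B[2][0] = 7 + 0 = 7) = 6 (attained at k = 1)
  C[2][1] = min over k of (A[2][0] + B[0][1] = -1 + -4 = -5, A[2][1] + B[1][1] = 7 + 10 = 17, A[2][2] + B[2][1] = 7 + 7 = 14) = -5 (attained at k = 0)
  C[2][2] = min over k of (A[2][0] + B[0][2] = -1 + 0 = -1, A[2][1] + B[1][2] = 7 + -1 = 6, A[2][2] + B[2][2] = 7 + 5 = 12) = -1 (attained at k = 0)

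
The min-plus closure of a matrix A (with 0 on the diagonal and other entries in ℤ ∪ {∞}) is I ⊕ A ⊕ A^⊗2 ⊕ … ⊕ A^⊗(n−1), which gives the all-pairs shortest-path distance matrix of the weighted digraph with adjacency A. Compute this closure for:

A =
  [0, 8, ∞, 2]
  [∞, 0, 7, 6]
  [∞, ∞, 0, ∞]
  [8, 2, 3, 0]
Closure =
  [0, 4, 5, 2]
  [14, 0, 7, 6]
  [∞, ∞, 0, ∞]
  [8, 2, 3, 0]

This is the Floyd-Warshall all-pairs shortest-path computation. For each intermediate vertex k = 0, 1, …, 3, update dist[i][j] ← min(dist[i][j], dist[i][k] + dist[k][j]). The final matrix gives, for each (i, j), the minimum total weight of any directed path from i to j (possibly empty when i = j).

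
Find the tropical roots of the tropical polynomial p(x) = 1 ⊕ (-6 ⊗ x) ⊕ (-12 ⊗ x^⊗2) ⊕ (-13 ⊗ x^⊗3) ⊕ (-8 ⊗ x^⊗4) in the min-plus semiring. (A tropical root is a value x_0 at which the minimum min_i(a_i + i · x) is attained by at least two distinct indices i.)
Roots: {-5, 1, 6, 7}

Each tropical root is a break point of the lower envelope of the lines y = a_i + i · x (there are 5 lines, with slopes 0, 1, ..., 4). Only the lines that attain the minimum somewhere contribute to roots; other lines are dominated. Here the surviving (envelope) indices are i = 4, i = 3, i = 2, i = 1, i = 0.
Intersections between consecutive envelope lines give the roots: for adjacent envelope indices i < j the intersection is x = (a_i − a_j) / (j − i). Reading off the sorted break points: {-5, 1, 6, 7}.
Verification: at each break x_0, at least two indices attain the minimum of min_i(a_i + i · x_0).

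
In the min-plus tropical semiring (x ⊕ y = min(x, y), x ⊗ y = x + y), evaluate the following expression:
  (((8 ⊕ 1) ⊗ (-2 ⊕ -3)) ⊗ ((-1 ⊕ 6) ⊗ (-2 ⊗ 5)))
(((8 ⊕ 1) ⊗ (-2 ⊕ -3)) ⊗ ((-1 ⊕ 6) ⊗ (-2 ⊗ 5))) = 0

Expand innermost to outermost. Recall ⊕ takes the minimum of its arguments and ⊗ takes their sum. Working out the expression (((8 ⊕ 1) ⊗ (-2 ⊕ -3)) ⊗ ((-1 ⊕ 6) ⊗ (-2 ⊗ 5))) gives 0.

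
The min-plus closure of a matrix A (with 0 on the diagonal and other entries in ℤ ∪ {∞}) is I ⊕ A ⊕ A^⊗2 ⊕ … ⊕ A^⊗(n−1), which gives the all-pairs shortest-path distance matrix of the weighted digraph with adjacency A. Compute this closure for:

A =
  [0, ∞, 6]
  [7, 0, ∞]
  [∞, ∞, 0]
Closure =
  [0, ∞, 6]
  [7, 0, 13]
  [∞, ∞, 0]

This is the Floyd-Warshall all-pairs shortest-path computation. For each intermediate vertex k = 0, 1, …, 2, update dist[i][j] ← min(dist[i][j], dist[i][k] + dist[k][j]). The final matrix gives, for each (i, j), the minimum total weight of any directed path from i to j (possibly empty when i = j).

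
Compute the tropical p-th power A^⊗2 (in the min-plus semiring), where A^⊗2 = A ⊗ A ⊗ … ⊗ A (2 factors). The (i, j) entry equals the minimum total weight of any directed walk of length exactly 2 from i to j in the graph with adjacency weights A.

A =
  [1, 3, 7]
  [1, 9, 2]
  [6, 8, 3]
A^⊗2 =
  [2, 4, 5]
  [2, 4, 5]
  [7, 9, 6]

Each entry (A^⊗2)_ij equals the minimum over all length-2 walks i = v_0 → v_1 → … → v_2 = j of Σ_t A[v_t][v_{t+1}]. For example, for (i, j) = (0, 2) we minimise over 3 possible intermediate vertex sequences; the minimum is 5, attained along the walk 0 → 1 → 2.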